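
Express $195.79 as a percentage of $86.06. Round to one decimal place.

227.5%

$195.79 ÷ $86.06 ≈ 227.5%.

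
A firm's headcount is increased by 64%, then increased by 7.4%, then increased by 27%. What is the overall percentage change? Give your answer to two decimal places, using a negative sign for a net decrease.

123.69%

The combined multiplier is 1.64 × 1.074 × 1.27 = 2.2369272.
That corresponds to an increase of 123.69%.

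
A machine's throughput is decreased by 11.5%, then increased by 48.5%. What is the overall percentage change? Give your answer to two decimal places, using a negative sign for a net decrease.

An 11.5% decrease multiplies by 0.885.
Then a 48.5% increase: 0.885 × 1.485 = 1.314225.
Overall factor 1.314225, i.e. 31.42%.

31.42%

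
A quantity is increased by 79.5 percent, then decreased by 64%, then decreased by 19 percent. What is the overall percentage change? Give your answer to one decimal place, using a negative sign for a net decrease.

-47.7%

A 79.5% increase multiplies by 1.795.
Then a 64% decrease: 1.795 × 0.36 = 0.6462.
Then a 19% decrease: 0.6462 × 0.81 = 0.523422.
Overall factor 0.523422, i.e. -47.7%.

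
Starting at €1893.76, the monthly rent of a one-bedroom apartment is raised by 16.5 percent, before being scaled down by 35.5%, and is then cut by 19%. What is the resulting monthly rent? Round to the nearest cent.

16.5% increase: €1893.76 × 1.165 = €2206.2304.
35.5% decrease: €2206.2304 × 0.645 = €1423.018608.
Apply the 19% decrease: €1423.018608 × 0.81 = €1152.64507248 ≈ €1152.65.

€1152.65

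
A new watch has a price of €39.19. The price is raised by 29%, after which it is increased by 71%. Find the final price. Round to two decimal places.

Apply the 29% increase: €39.19 × 1.29 = €50.5551.
Apply the 71% increase: €50.5551 × 1.71 = €86.449221 ≈ €86.45.

€86.45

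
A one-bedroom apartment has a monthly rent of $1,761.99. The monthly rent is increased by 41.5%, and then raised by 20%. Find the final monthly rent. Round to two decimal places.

$2,991.86

After the 41.5% increase: $1,761.99 × 1.415 = $2493.21585.
After the 20% increase: $2493.21585 × 1.2 = $2991.85902 ≈ $2,991.86.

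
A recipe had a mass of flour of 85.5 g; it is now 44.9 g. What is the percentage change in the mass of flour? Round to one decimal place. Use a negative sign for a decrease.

-47.5%

Change: 44.9 − 85.5 = -40.6.
Relative to the original: -40.6 ÷ 85.5 ≈ -47.5%.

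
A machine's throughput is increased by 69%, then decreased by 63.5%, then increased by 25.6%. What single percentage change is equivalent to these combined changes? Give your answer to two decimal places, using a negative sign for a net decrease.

-22.52%

A 69% increase multiplies by 1.69.
Then a 63.5% decrease: 1.69 × 0.365 = 0.61685.
Then a 25.6% increase: 0.61685 × 1.256 = 0.7747636.
Overall factor 0.7747636, i.e. -22.52%.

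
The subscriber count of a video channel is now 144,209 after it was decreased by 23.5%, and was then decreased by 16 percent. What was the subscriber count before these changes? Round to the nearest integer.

Undoing the 16% decrease: 144,209 ÷ 0.84 ≈ 171677.380952.
Undoing the 23.5% decrease: 171677.380952 ÷ 0.765 ≈ 224,415.

224,415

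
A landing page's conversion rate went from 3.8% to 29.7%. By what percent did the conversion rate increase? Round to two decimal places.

681.58%

The change is 29.7 − 3.8 = 25.9 percentage points.
Relative to the original 3.8%, that is 25.9 ÷ 3.8 ≈ 681.58%.
So the conversion rate rose by 681.58%.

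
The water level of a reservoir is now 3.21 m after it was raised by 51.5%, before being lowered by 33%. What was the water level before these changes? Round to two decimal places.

3.16 m

The overall multiplier applied was 1.515 × 0.67 = 1.01505.
So the original water level was 3.21 ÷ 1.01505 ≈ 3.16 m.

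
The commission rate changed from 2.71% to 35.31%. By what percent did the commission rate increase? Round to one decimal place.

The change is 35.31 − 2.71 = 32.60 percentage points.
Relative to the original 2.71%, that is 32.60 ÷ 2.71 ≈ 1203.0%.
So the commission rate rose by 1203.0%.

1203.0%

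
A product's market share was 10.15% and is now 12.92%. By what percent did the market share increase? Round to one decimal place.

27.3%

The change is 12.92 − 10.15 = 2.77 percentage points.
Relative to the original 10.15%, that is 2.77 ÷ 10.15 ≈ 27.3%.
So the market share rose by 27.3%.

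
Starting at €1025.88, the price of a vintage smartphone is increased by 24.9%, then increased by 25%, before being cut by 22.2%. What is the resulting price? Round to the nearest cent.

24.9% increase: €1025.88 × 1.249 = €1281.32412.
Apply the 25% increase: €1281.32412 × 1.25 = €1601.65515.
Apply the 22.2% decrease: €1601.65515 × 0.778 = €1246.0877067 ≈ €1246.09.

€1246.09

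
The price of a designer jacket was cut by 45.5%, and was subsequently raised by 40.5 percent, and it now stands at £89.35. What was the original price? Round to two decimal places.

The overall multiplier applied was 0.545 × 1.405 = 0.765725.
So the original price was £89.35 ÷ 0.765725 ≈ £116.69.

£116.69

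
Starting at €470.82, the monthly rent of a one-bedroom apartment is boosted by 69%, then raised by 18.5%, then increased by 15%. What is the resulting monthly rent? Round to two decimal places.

Each change multiplies by a factor: 1.69 × 1.185 × 1.15 = 2.3030475.
€470.82 × 2.3030475 = €1084.32082395 ≈ €1084.32.

€1084.32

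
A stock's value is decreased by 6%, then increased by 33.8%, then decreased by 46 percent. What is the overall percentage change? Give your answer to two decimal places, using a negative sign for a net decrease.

The combined multiplier is 0.94 × 1.338 × 0.54 = 0.6791688.
That corresponds to a decrease of 32.08%.

-32.08%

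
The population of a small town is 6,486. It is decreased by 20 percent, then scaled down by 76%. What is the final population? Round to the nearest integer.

20% decrease: 6,486 × 0.8 = 5188.8.
Apply the 76% decrease: 5188.8 × 0.24 = 1245.312 ≈ 1,245.

1,245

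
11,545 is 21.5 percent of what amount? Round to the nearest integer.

53,698

11,545 ÷ 0.215 ≈ 53,698.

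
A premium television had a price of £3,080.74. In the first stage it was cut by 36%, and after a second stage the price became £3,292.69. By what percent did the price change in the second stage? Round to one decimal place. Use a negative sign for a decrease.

67.0%

After the first stage: £3,080.74 × 0.64 = £1971.6736.
Second-stage multiplier: £3,292.69 ÷ £1971.6736 ≈ 1.67.
That is a change of 67.0%.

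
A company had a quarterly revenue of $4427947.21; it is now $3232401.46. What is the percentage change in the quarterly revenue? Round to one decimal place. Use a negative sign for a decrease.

Change: $3232401.46 − $4427947.21 = -$1195545.75.
Relative to the original: -$1195545.75 ÷ $4427947.21 ≈ -27.0%.

-27.0%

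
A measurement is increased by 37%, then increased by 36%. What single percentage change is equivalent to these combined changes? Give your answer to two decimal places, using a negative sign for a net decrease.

A 37% increase multiplies by 1.37.
Then a 36% increase: 1.37 × 1.36 = 1.8632.
Overall factor 1.8632, i.e. 86.32%.

86.32%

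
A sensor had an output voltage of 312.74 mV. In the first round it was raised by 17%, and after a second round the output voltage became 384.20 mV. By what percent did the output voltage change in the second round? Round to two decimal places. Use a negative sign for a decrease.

5.00%

After the first round: 312.74 × 1.17 = 365.9058.
Second-round multiplier: 384.20 ÷ 365.9058 ≈ 1.049997.
That is a change of 5.00%.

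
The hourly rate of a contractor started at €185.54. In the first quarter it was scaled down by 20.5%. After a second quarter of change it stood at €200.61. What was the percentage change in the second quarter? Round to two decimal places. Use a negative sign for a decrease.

After the first quarter: €185.54 × 0.795 = €147.5043.
Second-quarter multiplier: €200.61 ÷ €147.5043 ≈ 1.360028.
That is a change of 36.00%.

36.00%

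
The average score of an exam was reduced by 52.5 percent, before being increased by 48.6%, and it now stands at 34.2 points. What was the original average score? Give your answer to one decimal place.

The overall multiplier applied was 0.475 × 1.486 = 0.70585.
So the original average score was 34.2 ÷ 0.70585 ≈ 48.5 points.

48.5 points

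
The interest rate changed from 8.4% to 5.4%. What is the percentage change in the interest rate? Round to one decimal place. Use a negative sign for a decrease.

-35.7%

The change is 5.4 − 8.4 = -3.0 percentage points.
Relative to the original 8.4%, that is -3.0 ÷ 8.4 ≈ -35.7%.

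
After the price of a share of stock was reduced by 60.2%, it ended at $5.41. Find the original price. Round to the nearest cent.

The overall multiplier applied was 0.398.
So the original price was $5.41 ÷ 0.398 ≈ $13.59.

$13.59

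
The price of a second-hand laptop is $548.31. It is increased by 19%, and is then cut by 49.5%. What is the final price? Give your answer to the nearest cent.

Each change multiplies by a factor: 1.19 × 0.505 = 0.60095.
$548.31 × 0.60095 = $329.5068945 ≈ $329.51.

$329.51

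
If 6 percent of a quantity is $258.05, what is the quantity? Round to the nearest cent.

$258.05 ÷ 0.06 ≈ $4,300.83.

$4,300.83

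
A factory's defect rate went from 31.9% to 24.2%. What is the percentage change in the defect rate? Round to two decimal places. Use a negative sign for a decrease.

The change is 24.2 − 31.9 = -7.7 percentage points.
Relative to the original 31.9%, that is -7.7 ÷ 31.9 ≈ -24.14%.

-24.14%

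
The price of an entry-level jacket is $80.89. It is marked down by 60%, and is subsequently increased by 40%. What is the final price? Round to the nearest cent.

After the 60% decrease: $80.89 × 0.4 = $32.356.
Apply the 40% increase: $32.356 × 1.4 = $45.2984 ≈ $45.30.

$45.30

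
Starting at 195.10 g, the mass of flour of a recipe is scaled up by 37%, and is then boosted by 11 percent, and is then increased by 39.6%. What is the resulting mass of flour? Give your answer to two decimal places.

Each change multiplies by a factor: 1.37 × 1.11 × 1.396 = 2.1228972.
195.10 × 2.1228972 = 414.17724372 ≈ 414.18.

414.18 g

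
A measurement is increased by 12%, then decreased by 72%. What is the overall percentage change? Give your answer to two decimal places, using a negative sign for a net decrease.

-68.64%

A 12% increase multiplies by 1.12.
Then a 72% decrease: 1.12 × 0.28 = 0.3136.
Overall factor 0.3136, i.e. -68.64%.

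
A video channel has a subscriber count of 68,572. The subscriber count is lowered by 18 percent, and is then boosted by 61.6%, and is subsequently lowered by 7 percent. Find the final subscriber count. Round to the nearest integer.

After the 18% decrease: 68,572 × 0.82 = 56229.04.
61.6% increase: 56229.04 × 1.616 = 90866.12864.
Apply the 7% decrease: 90866.12864 × 0.93 = 84505.4996352 ≈ 84,505.

84,505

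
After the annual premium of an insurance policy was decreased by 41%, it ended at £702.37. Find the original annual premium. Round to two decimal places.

£1190.46

The overall multiplier applied was 0.59.
So the original annual premium was £702.37 ÷ 0.59 ≈ £1190.46.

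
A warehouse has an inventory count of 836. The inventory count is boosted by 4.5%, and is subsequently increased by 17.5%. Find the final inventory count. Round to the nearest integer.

1027

Apply the 4.5% increase: 836 × 1.045 = 873.62.
After the 17.5% increase: 873.62 × 1.175 = 1026.5035 ≈ 1027.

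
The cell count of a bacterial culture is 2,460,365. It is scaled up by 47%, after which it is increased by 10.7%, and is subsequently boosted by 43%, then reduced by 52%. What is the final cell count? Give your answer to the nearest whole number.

2,748,158

After the 47% increase: 2,460,365 × 1.47 = 3616736.55.
After the 10.7% increase: 3616736.55 × 1.107 = 4003727.36085.
Apply the 43% increase: 4003727.36085 × 1.43 = 5725330.1260155.
52% decrease: 5725330.1260155 × 0.48 = 2748158.46048744 ≈ 2,748,158.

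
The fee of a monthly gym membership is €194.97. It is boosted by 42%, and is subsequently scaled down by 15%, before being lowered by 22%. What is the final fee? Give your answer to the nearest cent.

€183.56

42% increase: €194.97 × 1.42 = €276.8574.
Apply the 15% decrease: €276.8574 × 0.85 = €235.32879.
Apply the 22% decrease: €235.32879 × 0.78 = €183.5564562 ≈ €183.56.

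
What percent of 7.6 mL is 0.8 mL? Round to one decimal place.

0.8 mL ÷ 7.6 mL ≈ 10.5%.

10.5%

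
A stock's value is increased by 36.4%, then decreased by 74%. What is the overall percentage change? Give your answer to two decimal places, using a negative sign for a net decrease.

-64.54%

The combined multiplier is 1.364 × 0.26 = 0.35464.
That corresponds to a decrease of 64.54%.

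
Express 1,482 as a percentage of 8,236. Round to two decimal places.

1,482 ÷ 8,236 ≈ 17.99%.

17.99%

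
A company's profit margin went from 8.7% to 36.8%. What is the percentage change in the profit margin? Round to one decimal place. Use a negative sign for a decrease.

323.0%

The change is 36.8 − 8.7 = 28.1 percentage points.
Relative to the original 8.7%, that is 28.1 ÷ 8.7 ≈ 323.0%.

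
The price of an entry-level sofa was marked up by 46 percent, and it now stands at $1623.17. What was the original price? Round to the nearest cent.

$1111.76

The overall multiplier applied was 1.46.
So the original price was $1623.17 ÷ 1.46 ≈ $1111.76.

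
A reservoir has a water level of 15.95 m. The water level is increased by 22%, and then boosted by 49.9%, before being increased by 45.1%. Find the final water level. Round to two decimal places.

Each change multiplies by a factor: 1.22 × 1.499 × 1.451 = 2.65355978.
15.95 × 2.65355978 = 42.324278491 ≈ 42.32.

42.32 m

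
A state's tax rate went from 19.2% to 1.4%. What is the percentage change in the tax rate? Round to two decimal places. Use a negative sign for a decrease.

The change is 1.4 − 19.2 = -17.8 percentage points.
Relative to the original 19.2%, that is -17.8 ÷ 19.2 ≈ -92.71%.

-92.71%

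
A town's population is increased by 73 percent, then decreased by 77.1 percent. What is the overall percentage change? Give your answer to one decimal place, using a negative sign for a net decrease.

-60.4%

A 73% increase multiplies by 1.73.
Then a 77.1% decrease: 1.73 × 0.229 = 0.39617.
Overall factor 0.39617, i.e. -60.4%.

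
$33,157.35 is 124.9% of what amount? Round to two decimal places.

$26,547.12

$33,157.35 ÷ 1.249 ≈ $26,547.12.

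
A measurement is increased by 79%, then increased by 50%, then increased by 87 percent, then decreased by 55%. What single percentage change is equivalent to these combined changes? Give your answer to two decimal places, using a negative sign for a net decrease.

A 79% increase multiplies by 1.79.
Then a 50% increase: 1.79 × 1.5 = 2.685.
Then an 87% increase: 2.685 × 1.87 = 5.02095.
Then a 55% decrease: 5.02095 × 0.45 = 2.2594275.
Overall factor 2.2594275, i.e. 125.94%.

125.94%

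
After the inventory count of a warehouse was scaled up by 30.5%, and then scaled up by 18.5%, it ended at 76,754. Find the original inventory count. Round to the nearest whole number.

Undoing the 18.5% increase: 76,754 ÷ 1.185 ≈ 64771.308017.
Undoing the 30.5% increase: 64771.308017 ÷ 1.305 ≈ 49,633.

49,633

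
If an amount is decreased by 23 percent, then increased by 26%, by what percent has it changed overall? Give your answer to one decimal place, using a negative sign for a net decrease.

A 23% decrease multiplies by 0.77.
Then a 26% increase: 0.77 × 1.26 = 0.9702.
Overall factor 0.9702, i.e. -3.0%.

-3.0%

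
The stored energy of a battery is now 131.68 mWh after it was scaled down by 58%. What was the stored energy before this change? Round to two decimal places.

313.52 mWh

The overall multiplier applied was 0.42.
So the original stored energy was 131.68 ÷ 0.42 ≈ 313.52 mWh.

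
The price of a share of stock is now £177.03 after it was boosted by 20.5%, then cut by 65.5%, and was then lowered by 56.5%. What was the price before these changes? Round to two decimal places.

Undoing the 56.5% decrease: £177.03 ÷ 0.435 ≈ £406.965517.
Undoing the 65.5% decrease: £406.965517 ÷ 0.345 ≈ £1179.610194.
Undoing the 20.5% increase: £1179.610194 ÷ 1.205 ≈ £978.93.

£978.93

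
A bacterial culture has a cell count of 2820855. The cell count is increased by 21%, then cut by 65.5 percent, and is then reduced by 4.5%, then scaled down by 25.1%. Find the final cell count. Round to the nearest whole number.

Each change multiplies by a factor: 1.21 × 0.345 × 0.955 × 0.749 = 0.29859989775.
2820855 × 0.29859989775 = 842307.01456757625 ≈ 842307.

842307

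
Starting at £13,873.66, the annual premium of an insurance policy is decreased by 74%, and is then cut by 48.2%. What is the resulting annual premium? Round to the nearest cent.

Each change multiplies by a factor: 0.26 × 0.518 = 0.13468.
£13,873.66 × 0.13468 = £1868.5045288 ≈ £1,868.50.

£1,868.50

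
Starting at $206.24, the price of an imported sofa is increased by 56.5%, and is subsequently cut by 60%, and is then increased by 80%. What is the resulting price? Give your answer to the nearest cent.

After the 56.5% increase: $206.24 × 1.565 = $322.7656.
60% decrease: $322.7656 × 0.4 = $129.10624.
80% increase: $129.10624 × 1.8 = $232.391232 ≈ $232.39.

$232.39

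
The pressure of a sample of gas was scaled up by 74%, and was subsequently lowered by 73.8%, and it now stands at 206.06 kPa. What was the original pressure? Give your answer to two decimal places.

452.00 kPa

The overall multiplier applied was 1.74 × 0.262 = 0.45588.
So the original pressure was 206.06 ÷ 0.45588 ≈ 452.00 kPa.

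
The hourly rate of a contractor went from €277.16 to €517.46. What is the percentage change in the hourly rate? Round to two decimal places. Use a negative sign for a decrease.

Change: €517.46 − €277.16 = €240.30.
Relative to the original: €240.30 ÷ €277.16 ≈ 86.70%.

86.70%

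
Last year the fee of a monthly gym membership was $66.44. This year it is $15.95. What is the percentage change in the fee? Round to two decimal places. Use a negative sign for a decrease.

-75.99%

Change: $15.95 − $66.44 = -$50.49.
Relative to the original: -$50.49 ÷ $66.44 ≈ -75.99%.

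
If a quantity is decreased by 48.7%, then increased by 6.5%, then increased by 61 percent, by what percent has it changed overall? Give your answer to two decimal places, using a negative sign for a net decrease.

The combined multiplier is 0.513 × 1.065 × 1.61 = 0.87961545.
That corresponds to a decrease of 12.04%.

-12.04%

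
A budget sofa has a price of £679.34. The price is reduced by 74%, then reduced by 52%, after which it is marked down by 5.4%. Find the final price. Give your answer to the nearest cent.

£80.20

Each change multiplies by a factor: 0.26 × 0.48 × 0.946 = 0.1180608.
£679.34 × 0.1180608 = £80.203423872 ≈ £80.20.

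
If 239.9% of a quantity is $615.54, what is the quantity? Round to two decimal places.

$615.54 ÷ 2.399 ≈ $256.58.

$256.58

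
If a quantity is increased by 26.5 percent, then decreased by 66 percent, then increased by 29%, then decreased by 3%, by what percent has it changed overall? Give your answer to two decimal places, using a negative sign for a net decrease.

The combined multiplier is 1.265 × 0.34 × 1.29 × 0.97 = 0.53818413.
That corresponds to a decrease of 46.18%.

-46.18%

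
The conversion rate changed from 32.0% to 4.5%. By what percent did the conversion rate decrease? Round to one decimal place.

85.9%

The change is 4.5 − 32.0 = -27.5 percentage points.
Relative to the original 32.0%, that is -27.5 ÷ 32.0 ≈ -85.9%.
So the conversion rate fell by 85.9%.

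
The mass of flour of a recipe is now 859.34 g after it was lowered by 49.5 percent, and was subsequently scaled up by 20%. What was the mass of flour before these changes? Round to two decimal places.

Undoing the 20% increase: 859.34 ÷ 1.2 ≈ 716.116667.
Undoing the 49.5% decrease: 716.116667 ÷ 0.505 ≈ 1,418.05 g.

1,418.05 g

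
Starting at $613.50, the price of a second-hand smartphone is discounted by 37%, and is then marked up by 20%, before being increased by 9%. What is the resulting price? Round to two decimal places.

Each change multiplies by a factor: 0.63 × 1.2 × 1.09 = 0.82404.
$613.50 × 0.82404 = $505.54854 ≈ $505.55.

$505.55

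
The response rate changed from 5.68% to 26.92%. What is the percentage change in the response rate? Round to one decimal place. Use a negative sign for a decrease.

The change is 26.92 − 5.68 = 21.24 percentage points.
Relative to the original 5.68%, that is 21.24 ÷ 5.68 ≈ 373.9%.

373.9%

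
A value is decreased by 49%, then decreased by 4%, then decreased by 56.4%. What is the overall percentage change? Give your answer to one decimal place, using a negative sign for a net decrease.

The combined multiplier is 0.51 × 0.96 × 0.436 = 0.2134656.
That corresponds to a decrease of 78.7%.

-78.7%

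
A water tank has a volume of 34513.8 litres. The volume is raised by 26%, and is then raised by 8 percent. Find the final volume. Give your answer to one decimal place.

46966.4 litres

26% increase: 34513.8 × 1.26 = 43487.388.
After the 8% increase: 43487.388 × 1.08 = 46966.37904 ≈ 46966.4.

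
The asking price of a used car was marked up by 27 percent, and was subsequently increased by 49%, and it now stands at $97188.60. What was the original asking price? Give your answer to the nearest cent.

Undoing the 49% increase: $97188.60 ÷ 1.49 ≈ $65227.248322.
Undoing the 27% increase: $65227.248322 ÷ 1.27 ≈ $51360.04.

$51360.04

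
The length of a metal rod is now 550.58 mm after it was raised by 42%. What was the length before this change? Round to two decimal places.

The overall multiplier applied was 1.42.
So the original length was 550.58 ÷ 1.42 ≈ 387.73 mm.

387.73 mm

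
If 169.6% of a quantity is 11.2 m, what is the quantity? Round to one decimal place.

6.6 m

11.2 m ÷ 1.696 ≈ 6.6 m.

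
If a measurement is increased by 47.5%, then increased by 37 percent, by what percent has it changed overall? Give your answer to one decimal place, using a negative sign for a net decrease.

The combined multiplier is 1.475 × 1.37 = 2.02075.
That corresponds to an increase of 102.1%.

102.1%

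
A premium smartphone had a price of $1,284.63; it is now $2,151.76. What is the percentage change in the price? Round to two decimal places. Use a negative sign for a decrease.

Change: $2,151.76 − $1,284.63 = $867.13.
Relative to the original: $867.13 ÷ $1,284.63 ≈ 67.50%.

67.50%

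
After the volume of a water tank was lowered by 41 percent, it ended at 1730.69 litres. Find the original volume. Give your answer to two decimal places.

2933.37 litres

The overall multiplier applied was 0.59.
So the original volume was 1730.69 ÷ 0.59 ≈ 2933.37 litres.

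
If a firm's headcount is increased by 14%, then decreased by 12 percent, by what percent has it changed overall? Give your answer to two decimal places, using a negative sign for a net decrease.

A 14% increase multiplies by 1.14.
Then a 12% decrease: 1.14 × 0.88 = 1.0032.
Overall factor 1.0032, i.e. 0.32%.

0.32%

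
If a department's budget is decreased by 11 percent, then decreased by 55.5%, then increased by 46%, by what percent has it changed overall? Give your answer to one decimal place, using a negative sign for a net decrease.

-42.2%

An 11% decrease multiplies by 0.89.
Then a 55.5% decrease: 0.89 × 0.445 = 0.39605.
Then a 46% increase: 0.39605 × 1.46 = 0.578233.
Overall factor 0.578233, i.e. -42.2%.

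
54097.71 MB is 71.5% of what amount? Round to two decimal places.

54097.71 MB ÷ 0.715 ≈ 75661.13 MB.

75661.13 MB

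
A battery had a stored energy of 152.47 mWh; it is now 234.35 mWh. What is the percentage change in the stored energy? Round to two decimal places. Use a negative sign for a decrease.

53.70%

Change: 234.35 − 152.47 = 81.88.
Relative to the original: 81.88 ÷ 152.47 ≈ 53.70%.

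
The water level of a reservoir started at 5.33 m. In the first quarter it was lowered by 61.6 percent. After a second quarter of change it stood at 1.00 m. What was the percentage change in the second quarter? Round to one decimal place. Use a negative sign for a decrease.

-51.1%

After the first quarter: 5.33 × 0.384 = 2.04672.
Second-quarter multiplier: 1.00 ÷ 2.04672 ≈ 0.48859.
That is a change of -51.1%.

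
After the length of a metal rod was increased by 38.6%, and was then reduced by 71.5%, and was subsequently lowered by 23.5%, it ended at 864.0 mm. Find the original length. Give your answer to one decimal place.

2859.2 mm

Undoing the 23.5% decrease: 864.0 ÷ 0.765 ≈ 1129.411765.
Undoing the 71.5% decrease: 1129.411765 ÷ 0.285 ≈ 3962.848298.
Undoing the 38.6% increase: 3962.848298 ÷ 1.386 ≈ 2859.2 mm.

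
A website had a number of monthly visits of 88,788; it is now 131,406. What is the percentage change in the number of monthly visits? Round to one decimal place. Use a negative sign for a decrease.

Change: 131,406 − 88,788 = 42,618.
Relative to the original: 42,618 ÷ 88,788 ≈ 48.0%.

48.0%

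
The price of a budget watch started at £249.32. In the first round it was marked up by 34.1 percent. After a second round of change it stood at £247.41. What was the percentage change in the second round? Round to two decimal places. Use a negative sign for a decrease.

-26.00%

After the first round: £249.32 × 1.341 = £334.33812.
Second-round multiplier: £247.41 ÷ £334.33812 ≈ 0.739999.
That is a change of -26.00%.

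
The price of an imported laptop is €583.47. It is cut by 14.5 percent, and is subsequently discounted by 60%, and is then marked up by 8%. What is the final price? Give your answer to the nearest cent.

€215.51

Each change multiplies by a factor: 0.855 × 0.4 × 1.08 = 0.36936.
€583.47 × 0.36936 = €215.5104792 ≈ €215.51.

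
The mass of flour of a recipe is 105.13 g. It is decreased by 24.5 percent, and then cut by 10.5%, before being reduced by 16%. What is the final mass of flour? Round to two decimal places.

59.67 g

After the 24.5% decrease: 105.13 × 0.755 = 79.37315.
After the 10.5% decrease: 79.37315 × 0.895 = 71.03896925.
Apply the 16% decrease: 71.03896925 × 0.84 = 59.67273417 ≈ 59.67.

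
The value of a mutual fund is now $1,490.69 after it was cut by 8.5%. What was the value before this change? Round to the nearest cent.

The overall multiplier applied was 0.915.
So the original value was $1,490.69 ÷ 0.915 ≈ $1,629.17.

$1,629.17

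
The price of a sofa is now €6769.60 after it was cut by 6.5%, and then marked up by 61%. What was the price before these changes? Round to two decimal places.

The overall multiplier applied was 0.935 × 1.61 = 1.50535.
So the original price was €6769.60 ÷ 1.50535 ≈ €4497.03.

€4497.03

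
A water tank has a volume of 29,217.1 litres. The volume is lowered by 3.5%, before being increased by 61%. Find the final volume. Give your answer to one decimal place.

45,393.1 litres

Each change multiplies by a factor: 0.965 × 1.61 = 1.55365.
29,217.1 × 1.55365 = 45393.147415 ≈ 45,393.1.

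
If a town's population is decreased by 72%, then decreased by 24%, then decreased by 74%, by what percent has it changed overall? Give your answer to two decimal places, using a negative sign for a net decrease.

-94.47%

The combined multiplier is 0.28 × 0.76 × 0.26 = 0.055328.
That corresponds to a decrease of 94.47%.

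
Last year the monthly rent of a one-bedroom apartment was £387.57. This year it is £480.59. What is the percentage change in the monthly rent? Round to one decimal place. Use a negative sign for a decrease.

24.0%

Change: £480.59 − £387.57 = £93.02.
Relative to the original: £93.02 ÷ £387.57 ≈ 24.0%.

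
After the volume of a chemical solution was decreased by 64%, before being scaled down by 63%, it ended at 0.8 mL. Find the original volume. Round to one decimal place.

Undoing the 63% decrease: 0.8 ÷ 0.37 ≈ 2.162162.
Undoing the 64% decrease: 2.162162 ÷ 0.36 ≈ 6.0 mL.

6.0 mL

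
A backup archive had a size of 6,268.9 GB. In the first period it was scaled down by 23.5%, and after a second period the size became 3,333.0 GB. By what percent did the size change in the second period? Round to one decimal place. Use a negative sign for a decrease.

After the first period: 6,268.9 × 0.765 = 4795.7085.
Second-period multiplier: 3,333.0 ÷ 4795.7085 ≈ 0.695.
That is a change of -30.5%.

-30.5%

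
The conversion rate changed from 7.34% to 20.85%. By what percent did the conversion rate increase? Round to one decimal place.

The change is 20.85 − 7.34 = 13.51 percentage points.
Relative to the original 7.34%, that is 13.51 ÷ 7.34 ≈ 184.1%.
So the conversion rate rose by 184.1%.

184.1%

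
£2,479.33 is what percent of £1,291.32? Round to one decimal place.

£2,479.33 ÷ £1,291.32 ≈ 192.0%.

192.0%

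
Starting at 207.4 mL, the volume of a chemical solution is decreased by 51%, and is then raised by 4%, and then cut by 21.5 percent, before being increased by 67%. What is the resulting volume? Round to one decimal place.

After the 51% decrease: 207.4 × 0.49 = 101.626.
4% increase: 101.626 × 1.04 = 105.69104.
After the 21.5% decrease: 105.69104 × 0.785 = 82.9674664.
67% increase: 82.9674664 × 1.67 = 138.555668888 ≈ 138.6.

138.6 mL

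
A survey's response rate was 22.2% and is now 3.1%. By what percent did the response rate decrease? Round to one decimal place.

The change is 3.1 − 22.2 = -19.1 percentage points.
Relative to the original 22.2%, that is -19.1 ÷ 22.2 ≈ -86.0%.
So the response rate fell by 86.0%.

86.0%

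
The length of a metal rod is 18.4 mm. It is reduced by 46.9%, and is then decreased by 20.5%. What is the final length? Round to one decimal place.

7.8 mm

Each change multiplies by a factor: 0.531 × 0.795 = 0.422145.
18.4 × 0.422145 = 7.767468 ≈ 7.8.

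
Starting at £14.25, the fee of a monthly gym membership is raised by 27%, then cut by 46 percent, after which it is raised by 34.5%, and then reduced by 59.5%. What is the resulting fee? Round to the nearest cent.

After the 27% increase: £14.25 × 1.27 = £18.0975.
After the 46% decrease: £18.0975 × 0.54 = £9.77265.
After the 34.5% increase: £9.77265 × 1.345 = £13.14421425.
59.5% decrease: £13.14421425 × 0.405 = £5.32340677125 ≈ £5.32.

£5.32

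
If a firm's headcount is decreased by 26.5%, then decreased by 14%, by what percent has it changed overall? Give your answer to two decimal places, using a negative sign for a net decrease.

A 26.5% decrease multiplies by 0.735.
Then a 14% decrease: 0.735 × 0.86 = 0.6321.
Overall factor 0.6321, i.e. -36.79%.

-36.79%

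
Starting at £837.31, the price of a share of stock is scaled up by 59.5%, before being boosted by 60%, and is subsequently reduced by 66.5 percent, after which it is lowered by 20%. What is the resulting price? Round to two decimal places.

£572.67

Each change multiplies by a factor: 1.595 × 1.6 × 0.335 × 0.8 = 0.683936.
£837.31 × 0.683936 = £572.66645216 ≈ £572.67.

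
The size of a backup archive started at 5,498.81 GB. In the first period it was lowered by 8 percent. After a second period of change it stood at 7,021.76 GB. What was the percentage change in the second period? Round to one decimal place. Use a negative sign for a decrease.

38.8%

After the first period: 5,498.81 × 0.92 = 5058.9052.
Second-period multiplier: 7,021.76 ÷ 5058.9052 ≈ 1.388.
That is a change of 38.8%.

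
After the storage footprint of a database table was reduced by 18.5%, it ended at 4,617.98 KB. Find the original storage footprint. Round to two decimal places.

5,666.23 KB

The overall multiplier applied was 0.815.
So the original storage footprint was 4,617.98 ÷ 0.815 ≈ 5,666.23 KB.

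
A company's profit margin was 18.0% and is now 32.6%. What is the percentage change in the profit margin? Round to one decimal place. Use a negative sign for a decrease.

The change is 32.6 − 18.0 = 14.6 percentage points.
Relative to the original 18.0%, that is 14.6 ÷ 18.0 ≈ 81.1%.

81.1%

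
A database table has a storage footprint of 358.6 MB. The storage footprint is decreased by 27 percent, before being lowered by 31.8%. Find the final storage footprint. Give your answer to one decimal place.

Each change multiplies by a factor: 0.73 × 0.682 = 0.49786.
358.6 × 0.49786 = 178.532596 ≈ 178.5.

178.5 MB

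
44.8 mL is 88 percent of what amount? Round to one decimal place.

44.8 mL ÷ 0.88 ≈ 50.9 mL.

50.9 mL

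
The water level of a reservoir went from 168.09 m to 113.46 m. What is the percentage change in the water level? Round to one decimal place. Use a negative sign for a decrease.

Change: 113.46 − 168.09 = -54.63.
Relative to the original: -54.63 ÷ 168.09 ≈ -32.5%.

-32.5%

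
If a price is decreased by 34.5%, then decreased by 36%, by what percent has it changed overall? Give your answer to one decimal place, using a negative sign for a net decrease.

-58.1%

The combined multiplier is 0.655 × 0.64 = 0.4192.
That corresponds to a decrease of 58.1%.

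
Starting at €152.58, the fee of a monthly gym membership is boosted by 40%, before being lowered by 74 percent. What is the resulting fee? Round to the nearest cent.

€55.54

Apply the 40% increase: €152.58 × 1.4 = €213.612.
After the 74% decrease: €213.612 × 0.26 = €55.53912 ≈ €55.54.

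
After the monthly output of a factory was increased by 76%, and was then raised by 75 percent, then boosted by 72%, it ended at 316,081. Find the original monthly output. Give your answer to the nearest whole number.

Undoing the 72% increase: 316,081 ÷ 1.72 ≈ 183768.023256.
Undoing the 75% increase: 183768.023256 ÷ 1.75 ≈ 105010.299003.
Undoing the 76% increase: 105010.299003 ÷ 1.76 ≈ 59,665.

59,665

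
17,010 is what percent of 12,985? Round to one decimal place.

17,010 ÷ 12,985 ≈ 131.0%.

131.0%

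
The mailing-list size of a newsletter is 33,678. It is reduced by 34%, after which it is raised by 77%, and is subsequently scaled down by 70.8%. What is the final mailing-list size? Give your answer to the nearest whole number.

Each change multiplies by a factor: 0.66 × 1.77 × 0.292 = 0.3411144.
33,678 × 0.3411144 = 11488.0507632 ≈ 11,488.

11,488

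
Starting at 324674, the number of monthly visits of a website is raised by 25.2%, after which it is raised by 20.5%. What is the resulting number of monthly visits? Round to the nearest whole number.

Each change multiplies by a factor: 1.252 × 1.205 = 1.50866.
324674 × 1.50866 = 489822.67684 ≈ 489823.

489823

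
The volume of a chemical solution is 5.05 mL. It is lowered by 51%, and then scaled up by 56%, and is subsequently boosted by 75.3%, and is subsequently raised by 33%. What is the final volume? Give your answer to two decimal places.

9.00 mL

51% decrease: 5.05 × 0.49 = 2.4745.
56% increase: 2.4745 × 1.56 = 3.86022.
After the 75.3% increase: 3.86022 × 1.753 = 6.76696566.
33% increase: 6.76696566 × 1.33 = 9.0000643278 ≈ 9.00.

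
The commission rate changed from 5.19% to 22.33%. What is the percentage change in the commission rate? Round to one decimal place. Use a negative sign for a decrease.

The change is 22.33 − 5.19 = 17.14 percentage points.
Relative to the original 5.19%, that is 17.14 ÷ 5.19 ≈ 330.3%.

330.3%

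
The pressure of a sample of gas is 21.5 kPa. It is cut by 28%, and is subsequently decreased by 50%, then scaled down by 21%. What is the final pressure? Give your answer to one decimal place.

6.1 kPa

Each change multiplies by a factor: 0.72 × 0.5 × 0.79 = 0.2844.
21.5 × 0.2844 = 6.1146 ≈ 6.1.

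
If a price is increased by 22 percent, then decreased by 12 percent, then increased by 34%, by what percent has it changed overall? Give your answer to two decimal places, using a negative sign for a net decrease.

43.86%

A 22% increase multiplies by 1.22.
Then a 12% decrease: 1.22 × 0.88 = 1.0736.
Then a 34% increase: 1.0736 × 1.34 = 1.438624.
Overall factor 1.438624, i.e. 43.86%.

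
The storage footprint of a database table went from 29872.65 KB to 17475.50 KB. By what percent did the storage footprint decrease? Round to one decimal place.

41.5%

Change: 17475.50 − 29872.65 = -12397.15.
Relative to the original: -12397.15 ÷ 29872.65 ≈ -41.5%.
So the storage footprint decreased by 41.5%.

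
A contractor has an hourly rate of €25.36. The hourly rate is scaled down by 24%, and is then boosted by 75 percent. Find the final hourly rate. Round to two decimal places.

After the 24% decrease: €25.36 × 0.76 = €19.2736.
Apply the 75% increase: €19.2736 × 1.75 = €33.7288 ≈ €33.73.

€33.73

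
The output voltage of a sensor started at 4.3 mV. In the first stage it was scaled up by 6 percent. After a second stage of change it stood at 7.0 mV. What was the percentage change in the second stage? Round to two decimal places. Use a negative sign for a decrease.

53.58%

After the first stage: 4.3 × 1.06 = 4.558.
Second-stage multiplier: 7.0 ÷ 4.558 ≈ 1.535761.
That is a change of 53.58%.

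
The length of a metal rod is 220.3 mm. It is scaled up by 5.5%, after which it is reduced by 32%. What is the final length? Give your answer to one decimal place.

158.0 mm

Each change multiplies by a factor: 1.055 × 0.68 = 0.7174.
220.3 × 0.7174 = 158.04322 ≈ 158.0.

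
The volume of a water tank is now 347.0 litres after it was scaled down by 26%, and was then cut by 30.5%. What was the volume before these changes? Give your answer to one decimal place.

674.7 litres

Undoing the 30.5% decrease: 347.0 ÷ 0.695 ≈ 499.280576.
Undoing the 26% decrease: 499.280576 ÷ 0.74 ≈ 674.7 litres.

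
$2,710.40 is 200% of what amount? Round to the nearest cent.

$2,710.40 ÷ 2 = $1,355.20.

$1,355.20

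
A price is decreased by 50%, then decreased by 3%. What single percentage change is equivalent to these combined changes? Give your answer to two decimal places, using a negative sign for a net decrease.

-51.50%

A 50% decrease multiplies by 0.5.
Then a 3% decrease: 0.5 × 0.97 = 0.485.
Overall factor 0.485, i.e. -51.50%.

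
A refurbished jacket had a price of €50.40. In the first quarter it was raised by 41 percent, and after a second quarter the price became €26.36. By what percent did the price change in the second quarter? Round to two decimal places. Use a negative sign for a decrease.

After the first quarter: €50.40 × 1.41 = €71.064.
Second-quarter multiplier: €26.36 ÷ €71.064 ≈ 0.370933.
That is a change of -62.91%.

-62.91%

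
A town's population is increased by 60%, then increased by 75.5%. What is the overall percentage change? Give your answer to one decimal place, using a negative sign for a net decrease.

180.8%

The combined multiplier is 1.6 × 1.755 = 2.808.
That corresponds to an increase of 180.8%.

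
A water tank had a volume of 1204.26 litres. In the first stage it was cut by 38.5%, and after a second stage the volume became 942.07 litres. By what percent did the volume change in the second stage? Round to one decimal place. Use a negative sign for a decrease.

27.2%

After the first stage: 1204.26 × 0.615 = 740.6199.
Second-stage multiplier: 942.07 ÷ 740.6199 ≈ 1.272.
That is a change of 27.2%.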